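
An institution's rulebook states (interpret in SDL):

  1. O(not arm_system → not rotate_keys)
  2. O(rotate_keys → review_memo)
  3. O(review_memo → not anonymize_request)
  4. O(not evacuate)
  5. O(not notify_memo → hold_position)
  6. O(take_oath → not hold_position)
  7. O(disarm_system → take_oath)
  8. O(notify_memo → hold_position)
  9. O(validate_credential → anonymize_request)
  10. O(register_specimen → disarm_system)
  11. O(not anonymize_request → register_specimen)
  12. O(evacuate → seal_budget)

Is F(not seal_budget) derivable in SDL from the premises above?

No

Premise 12 is O(evacuate → seal_budget), but O(evacuate) is not derivable from the premises, so it does not yield O(seal_budget).
No other premise forces O(seal_budget). An ideal world satisfying every premise can still have not seal_budget true, so F(not seal_budget) is not derivable.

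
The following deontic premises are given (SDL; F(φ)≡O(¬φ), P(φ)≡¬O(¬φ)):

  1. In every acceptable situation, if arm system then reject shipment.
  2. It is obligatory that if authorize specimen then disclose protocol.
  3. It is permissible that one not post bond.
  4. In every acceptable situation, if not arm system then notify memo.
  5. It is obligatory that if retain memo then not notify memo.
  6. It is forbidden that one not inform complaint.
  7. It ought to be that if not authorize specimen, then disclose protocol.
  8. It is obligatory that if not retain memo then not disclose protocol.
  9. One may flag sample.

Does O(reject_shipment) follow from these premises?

Yes

Premises 2 and 7 cover both cases: O(authorize_specimen → disclose_protocol) and O(¬authorize_specimen → disclose_protocol). Since authorize_specimen ∨ ¬authorize_specimen is a tautology, O(disclose_protocol) follows.
Premise 8 is O(¬retain_memo → ¬disclose_protocol); contrapositively O(disclose_protocol → retain_memo). Since O(disclose_protocol) holds, K gives O(retain_memo).
With premise 5, O(retain_memo → ¬notify_memo), the K-axiom yields O(¬notify_memo).
Premise 4 is O(¬arm_system → notify_memo); contrapositively O(¬notify_memo → arm_system). Since O(¬notify_memo) holds, K gives O(arm_system).
Premise 1 is O(arm_system → reject_shipment); since O(arm_system), deontic closure gives O(reject_shipment).
Premises 3, 6, 9 do not contribute to this derivation.
So O(reject_shipment) follows.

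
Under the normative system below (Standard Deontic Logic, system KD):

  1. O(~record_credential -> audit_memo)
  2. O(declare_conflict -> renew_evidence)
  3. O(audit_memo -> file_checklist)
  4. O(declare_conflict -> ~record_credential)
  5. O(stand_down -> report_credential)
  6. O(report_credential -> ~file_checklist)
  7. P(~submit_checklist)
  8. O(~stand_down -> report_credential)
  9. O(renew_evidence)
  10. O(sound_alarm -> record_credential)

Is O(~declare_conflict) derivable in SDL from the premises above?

Yes

Premises 5 and 8 are O(stand_down -> report_credential) and O(~stand_down -> report_credential); every ideal world satisfies stand_down or ~stand_down, so in either case report_credential holds — hence O(report_credential).
Applying K to premise 6 (O(report_credential -> ~file_checklist)) and O(report_credential) yields O(~file_checklist).
Premise 3 is O(audit_memo -> file_checklist); contrapositively O(~file_checklist -> ~audit_memo). Since O(~file_checklist) holds, K gives O(~audit_memo).
Premise 1 is O(~record_credential -> audit_memo); contrapositively O(~audit_memo -> record_credential). Since O(~audit_memo) holds, K gives O(record_credential).
The contrapositive of premise 4 (O(declare_conflict -> ~record_credential)) is O(record_credential -> ~declare_conflict), and O(record_credential) is already established, so O(~declare_conflict).
Premises 2, 7, 9, 10 do not contribute to this derivation.
So O(~declare_conflict) follows.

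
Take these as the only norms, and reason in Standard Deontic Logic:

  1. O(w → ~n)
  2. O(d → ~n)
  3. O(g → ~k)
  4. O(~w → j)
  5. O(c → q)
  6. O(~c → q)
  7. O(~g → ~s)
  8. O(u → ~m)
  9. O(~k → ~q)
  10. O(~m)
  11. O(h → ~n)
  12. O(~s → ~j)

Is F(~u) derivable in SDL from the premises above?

No

Premise 8 is O(u → ~m); even if O(~m) held, inferring O(u) would be affirming the consequent — invalid.
No other premise forces O(u). An ideal world satisfying every premise can still have ~u true, so F(~u) is not derivable.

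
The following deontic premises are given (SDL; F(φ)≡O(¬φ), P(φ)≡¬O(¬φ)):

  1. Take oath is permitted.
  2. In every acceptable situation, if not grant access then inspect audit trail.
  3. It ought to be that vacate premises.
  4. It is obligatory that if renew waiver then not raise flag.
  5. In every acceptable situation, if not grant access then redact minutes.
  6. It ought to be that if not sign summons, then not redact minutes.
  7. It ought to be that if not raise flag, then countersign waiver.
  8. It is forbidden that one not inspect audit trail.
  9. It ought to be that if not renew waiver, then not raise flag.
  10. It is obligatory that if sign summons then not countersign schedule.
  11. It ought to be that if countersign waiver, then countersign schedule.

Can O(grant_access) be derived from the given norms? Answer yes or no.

By case analysis on renew_waiver: premise 4 gives O(renew_waiver → ¬raise_flag) and premise 9 gives O(¬renew_waiver → ¬raise_flag), so O(¬raise_flag) either way.
Applying K to premise 7 (O(¬raise_flag → countersign_waiver)) and O(¬raise_flag) yields O(countersign_waiver).
Applying K to premise 11 (O(countersign_waiver → countersign_schedule)) and O(countersign_waiver) yields O(countersign_schedule).
Premise 10 is O(sign_summons → ¬countersign_schedule); contrapositively O(countersign_schedule → ¬sign_summons). Since O(countersign_schedule) holds, K gives O(¬sign_summons).
From O(¬sign_summons) and premise 6, O(¬sign_summons → ¬redact_minutes), we obtain O(¬redact_minutes).
The contrapositive of premise 5 (O(¬grant_access → redact_minutes)) is O(¬redact_minutes → grant_access), and O(¬redact_minutes) is already established, so O(grant_access).
Premises 1, 2, 3, 8 do not contribute to this derivation.
So O(grant_access) follows.

Yes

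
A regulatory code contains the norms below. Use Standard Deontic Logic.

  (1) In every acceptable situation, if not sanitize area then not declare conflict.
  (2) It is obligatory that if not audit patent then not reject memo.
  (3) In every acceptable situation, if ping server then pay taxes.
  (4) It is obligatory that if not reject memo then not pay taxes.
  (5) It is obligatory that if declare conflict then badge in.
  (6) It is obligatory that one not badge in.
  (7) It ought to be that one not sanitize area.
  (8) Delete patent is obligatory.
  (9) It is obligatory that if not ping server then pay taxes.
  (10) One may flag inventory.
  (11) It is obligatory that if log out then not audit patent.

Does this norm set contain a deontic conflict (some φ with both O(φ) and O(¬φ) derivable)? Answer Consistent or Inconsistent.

Premise 5 is O(declare_conflict → badge_in), but O(declare_conflict) is not derivable from the premises, so it does not yield O(badge_in).
So O(badge_in) is not derivable, and the apparent clash with O(¬badge_in) does not arise.
A world satisfying every obligation exists (e.g. audit_patent=true, badge_in=false, declare_conflict=false, delete_patent=true, flag_inventory=false, log_out=false, pay_taxes=true, ping_server=false, reject_memo=true, sanitize_area=false); no atom is both obligatory and forbidden, so the set is consistent.

Consistent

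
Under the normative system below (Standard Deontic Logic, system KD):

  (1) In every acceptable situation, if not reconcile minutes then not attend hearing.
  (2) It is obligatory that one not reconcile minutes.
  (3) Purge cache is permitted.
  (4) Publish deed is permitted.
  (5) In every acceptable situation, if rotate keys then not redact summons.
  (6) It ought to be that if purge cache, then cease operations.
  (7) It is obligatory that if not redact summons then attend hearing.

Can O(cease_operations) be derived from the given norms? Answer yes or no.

No

Premise 6 is O(purge_cache → cease_operations), but O(purge_cache) is not derivable from the premises (the permission P(purge_cache) asserts only ¬O(¬purge_cache), not O(purge_cache)), so it does not yield O(cease_operations).
No other premise forces O(cease_operations). An ideal world satisfying every premise can still have cease_operations false, so O(cease_operations) is not derivable.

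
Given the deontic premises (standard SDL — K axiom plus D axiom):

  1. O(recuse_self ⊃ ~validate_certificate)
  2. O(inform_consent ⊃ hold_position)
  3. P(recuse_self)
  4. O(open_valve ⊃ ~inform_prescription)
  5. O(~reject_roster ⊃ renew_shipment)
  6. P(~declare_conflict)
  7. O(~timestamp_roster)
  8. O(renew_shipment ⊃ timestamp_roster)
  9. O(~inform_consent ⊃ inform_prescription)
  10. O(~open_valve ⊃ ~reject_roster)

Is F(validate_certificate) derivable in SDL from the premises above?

Premise 1 is O(recuse_self ⊃ ~validate_certificate), but O(recuse_self) is not derivable from the premises (the permission P(recuse_self) asserts only ~O(~recuse_self), not O(recuse_self)), so it does not yield O(~validate_certificate).
No other premise forces O(~validate_certificate). An ideal world satisfying every premise can still have validate_certificate true, so F(validate_certificate) is not derivable.

No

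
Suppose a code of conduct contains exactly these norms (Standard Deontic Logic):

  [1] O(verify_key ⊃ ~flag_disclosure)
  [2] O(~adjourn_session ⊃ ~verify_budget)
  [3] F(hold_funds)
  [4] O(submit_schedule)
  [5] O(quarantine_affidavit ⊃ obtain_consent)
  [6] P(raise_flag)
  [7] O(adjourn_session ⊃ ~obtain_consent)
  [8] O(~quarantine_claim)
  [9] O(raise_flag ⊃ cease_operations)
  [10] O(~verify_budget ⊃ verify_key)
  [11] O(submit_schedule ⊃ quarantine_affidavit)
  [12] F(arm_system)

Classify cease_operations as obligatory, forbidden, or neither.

Neither

Premise 9 is O(raise_flag ⊃ cease_operations), but O(raise_flag) is not derivable from the premises (the permission P(raise_flag) asserts only ~O(~raise_flag), not O(raise_flag)), so it does not yield O(cease_operations).
No premise or chain of K-axiom applications forces O(cease_operations), and none forces O(~cease_operations). So cease_operations is neither obligatory nor forbidden under these norms.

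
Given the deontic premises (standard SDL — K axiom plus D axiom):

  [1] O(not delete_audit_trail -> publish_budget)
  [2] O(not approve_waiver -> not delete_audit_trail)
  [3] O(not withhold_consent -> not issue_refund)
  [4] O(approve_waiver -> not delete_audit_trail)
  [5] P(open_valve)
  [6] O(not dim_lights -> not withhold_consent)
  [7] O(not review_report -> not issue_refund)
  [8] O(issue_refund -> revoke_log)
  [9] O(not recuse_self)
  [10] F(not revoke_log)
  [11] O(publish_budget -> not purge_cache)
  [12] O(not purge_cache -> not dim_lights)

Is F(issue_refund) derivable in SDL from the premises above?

Premises 2 and 4 are O(not approve_waiver -> not delete_audit_trail) and O(approve_waiver -> not delete_audit_trail); every ideal world satisfies not approve_waiver or approve_waiver, so in either case not delete_audit_trail holds — hence O(not delete_audit_trail).
Premise 1 is O(not delete_audit_trail -> publish_budget); since O(not delete_audit_trail), deontic closure gives O(publish_budget).
Applying K to premise 11 (O(publish_budget -> not purge_cache)) and O(publish_budget) yields O(not purge_cache).
With premise 12, O(not purge_cache -> not dim_lights), the K-axiom yields O(not dim_lights).
With premise 6, O(not dim_lights -> not withhold_consent), the K-axiom yields O(not withhold_consent).
Applying K to premise 3 (O(not withhold_consent -> not issue_refund)) and O(not withhold_consent) yields O(not issue_refund).
Premises 5, 7, 8, 9, 10 do not contribute to this derivation.
So O(not issue_refund) holds, i.e. F(issue_refund). The claim follows.

Yes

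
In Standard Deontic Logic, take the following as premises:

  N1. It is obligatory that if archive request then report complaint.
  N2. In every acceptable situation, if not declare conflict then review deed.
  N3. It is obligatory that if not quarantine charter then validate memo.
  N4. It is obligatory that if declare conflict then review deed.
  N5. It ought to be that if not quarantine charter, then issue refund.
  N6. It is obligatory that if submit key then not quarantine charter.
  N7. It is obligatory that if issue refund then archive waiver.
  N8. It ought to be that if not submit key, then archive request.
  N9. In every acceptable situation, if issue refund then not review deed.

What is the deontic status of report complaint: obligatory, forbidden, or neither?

By case analysis on declare_conflict: premise 4 gives O(declare_conflict → review_deed) and premise 2 gives O(¬declare_conflict → review_deed), so O(review_deed) either way.
Premise 9, O(issue_refund → ¬review_deed), contraposes to O(review_deed → ¬issue_refund); with O(review_deed) we get O(¬issue_refund).
Premise 5 is O(¬quarantine_charter → issue_refund); contrapositively O(¬issue_refund → quarantine_charter). Since O(¬issue_refund) holds, K gives O(quarantine_charter).
Premise 6 is O(submit_key → ¬quarantine_charter); contrapositively O(quarantine_charter → ¬submit_key). Since O(quarantine_charter) holds, K gives O(¬submit_key).
Applying K to premise 8 (O(¬submit_key → archive_request)) and O(¬submit_key) yields O(archive_request).
With premise 1, O(archive_request → report_complaint), the K-axiom yields O(report_complaint).
Premises 3, 7 do not contribute to this derivation.
Hence report_complaint is obligatory.

Obligatory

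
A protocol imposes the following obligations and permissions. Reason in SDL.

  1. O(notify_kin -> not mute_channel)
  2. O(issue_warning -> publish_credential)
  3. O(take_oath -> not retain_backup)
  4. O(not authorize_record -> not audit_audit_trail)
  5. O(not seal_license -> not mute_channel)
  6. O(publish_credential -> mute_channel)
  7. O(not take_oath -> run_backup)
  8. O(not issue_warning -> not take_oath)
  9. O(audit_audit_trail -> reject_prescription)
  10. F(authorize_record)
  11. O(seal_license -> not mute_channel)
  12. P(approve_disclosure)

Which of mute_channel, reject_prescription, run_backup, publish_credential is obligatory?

By case analysis on not seal_license: premise 5 gives O(not seal_license -> not mute_channel) and premise 11 gives O(seal_license -> not mute_channel), so O(not mute_channel) either way.
Premise 6, O(publish_credential -> mute_channel), contraposes to O(not mute_channel -> not publish_credential); with O(not mute_channel) we get O(not publish_credential).
Premise 2, O(issue_warning -> publish_credential), contraposes to O(not publish_credential -> not issue_warning); with O(not publish_credential) we get O(not issue_warning).
From O(not issue_warning) and premise 8, O(not issue_warning -> not take_oath), we obtain O(not take_oath).
With premise 7, O(not take_oath -> run_backup), the K-axiom yields O(run_backup).
So O(run_backup) holds — run_backup is obligatory. None of the other listed options is made obligatory by any chain of premises.

run_backup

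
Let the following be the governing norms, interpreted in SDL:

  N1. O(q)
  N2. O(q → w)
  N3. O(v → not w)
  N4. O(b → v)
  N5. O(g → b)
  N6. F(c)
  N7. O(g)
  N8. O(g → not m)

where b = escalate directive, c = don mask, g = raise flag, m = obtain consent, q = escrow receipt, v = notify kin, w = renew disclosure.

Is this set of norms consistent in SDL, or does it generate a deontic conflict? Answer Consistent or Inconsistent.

Inconsistent

From premise 1 we have O(q).
From O(q) and premise 2, O(q → w), we obtain O(w).
The contrapositive of premise 3 (O(v → not w)) is O(w → not v), and O(w) is already established, so O(not v).
Premise 4 is O(b → v); contrapositively O(not v → not b). Since O(not v) holds, K gives O(not b).
The contrapositive of premise 5 (O(g → b)) is O(not b → not g), and O(not b) is already established, so O(not g).
But premise 7 directly asserts O(g).
We now have both O(not g) and O(g) — g is simultaneously obligatory and forbidden, violating the D-axiom.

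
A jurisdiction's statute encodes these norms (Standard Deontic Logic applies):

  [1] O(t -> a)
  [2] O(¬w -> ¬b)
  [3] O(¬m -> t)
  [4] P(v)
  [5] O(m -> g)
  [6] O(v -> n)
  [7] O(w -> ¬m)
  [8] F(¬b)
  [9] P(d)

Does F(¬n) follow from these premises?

No

Premise 6 is O(v -> n), but O(v) is not derivable from the premises (the permission P(v) asserts only ¬O(¬v), not O(v)), so it does not yield O(n).
No other premise forces O(n). An ideal world satisfying every premise can still have ¬n true, so F(¬n) is not derivable.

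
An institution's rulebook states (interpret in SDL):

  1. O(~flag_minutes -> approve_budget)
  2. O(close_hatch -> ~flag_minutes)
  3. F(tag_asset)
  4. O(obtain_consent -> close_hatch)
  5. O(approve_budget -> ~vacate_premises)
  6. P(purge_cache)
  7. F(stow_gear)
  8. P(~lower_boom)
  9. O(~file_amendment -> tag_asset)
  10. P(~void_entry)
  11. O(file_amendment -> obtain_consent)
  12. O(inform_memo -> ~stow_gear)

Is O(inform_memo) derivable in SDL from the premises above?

No

Premise 12 is O(inform_memo -> ~stow_gear); even if O(~stow_gear) held, inferring O(inform_memo) would be affirming the consequent — invalid.
No other premise forces O(inform_memo). An ideal world satisfying every premise can still have inform_memo false, so O(inform_memo) is not derivable.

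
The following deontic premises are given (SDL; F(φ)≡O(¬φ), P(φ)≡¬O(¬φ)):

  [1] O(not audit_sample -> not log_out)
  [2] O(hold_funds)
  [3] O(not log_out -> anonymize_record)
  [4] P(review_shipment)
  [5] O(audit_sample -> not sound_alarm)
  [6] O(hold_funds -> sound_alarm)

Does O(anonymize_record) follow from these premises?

Yes

Premise 2 states O(hold_funds) outright.
Applying K to premise 6 (O(hold_funds -> sound_alarm)) and O(hold_funds) yields O(sound_alarm).
Premise 5, O(audit_sample -> not sound_alarm), contraposes to O(sound_alarm -> not audit_sample); with O(sound_alarm) we get O(not audit_sample).
Premise 1 is O(not audit_sample -> not log_out); since O(not audit_sample), deontic closure gives O(not log_out).
With premise 3, O(not log_out -> anonymize_record), the K-axiom yields O(anonymize_record).
Premise 4 does not contribute to this derivation.
So O(anonymize_record) follows.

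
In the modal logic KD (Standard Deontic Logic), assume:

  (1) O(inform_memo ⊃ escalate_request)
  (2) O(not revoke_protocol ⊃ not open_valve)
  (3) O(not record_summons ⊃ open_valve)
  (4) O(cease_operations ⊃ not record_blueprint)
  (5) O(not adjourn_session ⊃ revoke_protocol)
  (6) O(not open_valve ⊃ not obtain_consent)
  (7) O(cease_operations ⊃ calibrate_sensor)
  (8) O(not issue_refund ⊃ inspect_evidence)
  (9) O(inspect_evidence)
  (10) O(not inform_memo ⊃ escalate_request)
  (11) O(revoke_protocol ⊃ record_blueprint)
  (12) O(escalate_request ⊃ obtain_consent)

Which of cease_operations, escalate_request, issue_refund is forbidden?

Premises 1 and 10 cover both cases: O(inform_memo ⊃ escalate_request) and O(not inform_memo ⊃ escalate_request). Since inform_memo ∨ not inform_memo is a tautology, O(escalate_request) follows.
Premise 12 is O(escalate_request ⊃ obtain_consent); since O(escalate_request), deontic closure gives O(obtain_consent).
Premise 6, O(not open_valve ⊃ not obtain_consent), contraposes to O(obtain_consent ⊃ open_valve); with O(obtain_consent) we get O(open_valve).
Premise 2 is O(not revoke_protocol ⊃ not open_valve); contrapositively O(open_valve ⊃ revoke_protocol). Since O(open_valve) holds, K gives O(revoke_protocol).
With premise 11, O(revoke_protocol ⊃ record_blueprint), the K-axiom yields O(record_blueprint).
The contrapositive of premise 4 (O(cease_operations ⊃ not record_blueprint)) is O(record_blueprint ⊃ not cease_operations), and O(record_blueprint) is already established, so O(not cease_operations).
So O(not cease_operations) holds, i.e. cease_operations is forbidden. None of the other listed options is forbidden under the premises.

cease_operations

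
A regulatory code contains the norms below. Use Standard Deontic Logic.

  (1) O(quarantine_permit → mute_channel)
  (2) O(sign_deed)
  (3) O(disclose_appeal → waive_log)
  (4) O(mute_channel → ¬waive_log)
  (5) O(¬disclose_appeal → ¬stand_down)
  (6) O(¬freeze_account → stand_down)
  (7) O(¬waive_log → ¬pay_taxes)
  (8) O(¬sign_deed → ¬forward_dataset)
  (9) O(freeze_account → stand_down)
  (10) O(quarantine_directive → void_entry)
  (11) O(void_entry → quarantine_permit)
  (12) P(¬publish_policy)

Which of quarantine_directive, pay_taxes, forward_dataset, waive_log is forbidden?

quarantine_directive

Premises 6 and 9 cover both cases: O(¬freeze_account → stand_down) and O(freeze_account → stand_down). Since ¬freeze_account ∨ freeze_account is a tautology, O(stand_down) follows.
Premise 5 is O(¬disclose_appeal → ¬stand_down); contrapositively O(stand_down → disclose_appeal). Since O(stand_down) holds, K gives O(disclose_appeal).
Applying K to premise 3 (O(disclose_appeal → waive_log)) and O(disclose_appeal) yields O(waive_log).
The contrapositive of premise 4 (O(mute_channel → ¬waive_log)) is O(waive_log → ¬mute_channel), and O(waive_log) is already established, so O(¬mute_channel).
The contrapositive of premise 1 (O(quarantine_permit → mute_channel)) is O(¬mute_channel → ¬quarantine_permit), and O(¬mute_channel) is already established, so O(¬quarantine_permit).
The contrapositive of premise 11 (O(void_entry → quarantine_permit)) is O(¬quarantine_permit → ¬void_entry), and O(¬quarantine_permit) is already established, so O(¬void_entry).
Premise 10, O(quarantine_directive → void_entry), contraposes to O(¬void_entry → ¬quarantine_directive); with O(¬void_entry) we get O(¬quarantine_directive).
So O(¬quarantine_directive) holds, i.e. quarantine_directive is forbidden. None of the other listed options is forbidden under the premises.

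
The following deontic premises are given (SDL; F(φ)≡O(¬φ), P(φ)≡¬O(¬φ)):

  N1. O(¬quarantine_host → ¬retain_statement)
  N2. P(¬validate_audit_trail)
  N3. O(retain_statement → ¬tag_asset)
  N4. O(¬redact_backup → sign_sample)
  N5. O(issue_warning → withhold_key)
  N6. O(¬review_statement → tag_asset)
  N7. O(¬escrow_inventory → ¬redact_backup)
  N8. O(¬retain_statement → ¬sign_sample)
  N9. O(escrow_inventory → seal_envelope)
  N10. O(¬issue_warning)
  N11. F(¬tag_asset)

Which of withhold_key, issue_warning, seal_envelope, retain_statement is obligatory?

seal_envelope

F(¬tag_asset) at premise 11 means O(tag_asset).
Premise 3, O(retain_statement → ¬tag_asset), contraposes to O(tag_asset → ¬retain_statement); with O(tag_asset) we get O(¬retain_statement).
Premise 8 is O(¬retain_statement → ¬sign_sample); since O(¬retain_statement), deontic closure gives O(¬sign_sample).
Premise 4 is O(¬redact_backup → sign_sample); contrapositively O(¬sign_sample → redact_backup). Since O(¬sign_sample) holds, K gives O(redact_backup).
Premise 7 is O(¬escrow_inventory → ¬redact_backup); contrapositively O(redact_backup → escrow_inventory). Since O(redact_backup) holds, K gives O(escrow_inventory).
Premise 9 is O(escrow_inventory → seal_envelope); since O(escrow_inventory), deontic closure gives O(seal_envelope).
So O(seal_envelope) holds — seal_envelope is obligatory. None of the other listed options is made obligatory by any chain of premises.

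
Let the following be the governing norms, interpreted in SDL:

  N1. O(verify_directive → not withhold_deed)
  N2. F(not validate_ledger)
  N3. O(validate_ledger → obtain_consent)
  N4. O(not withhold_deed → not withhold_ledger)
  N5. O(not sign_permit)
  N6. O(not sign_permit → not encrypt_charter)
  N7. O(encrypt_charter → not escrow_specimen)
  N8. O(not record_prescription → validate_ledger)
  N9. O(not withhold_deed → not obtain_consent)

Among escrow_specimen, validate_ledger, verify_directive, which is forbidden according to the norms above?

Premise 2, F(not validate_ledger), is equivalent to O(validate_ledger).
Premise 3 is O(validate_ledger → obtain_consent); since O(validate_ledger), deontic closure gives O(obtain_consent).
The contrapositive of premise 9 (O(not withhold_deed → not obtain_consent)) is O(obtain_consent → withhold_deed), and O(obtain_consent) is already established, so O(withhold_deed).
Premise 1, O(verify_directive → not withhold_deed), contraposes to O(withhold_deed → not verify_directive); with O(withhold_deed) we get O(not verify_directive).
So O(not verify_directive) holds, i.e. verify_directive is forbidden. None of the other listed options is forbidden under the premises.

verify_directive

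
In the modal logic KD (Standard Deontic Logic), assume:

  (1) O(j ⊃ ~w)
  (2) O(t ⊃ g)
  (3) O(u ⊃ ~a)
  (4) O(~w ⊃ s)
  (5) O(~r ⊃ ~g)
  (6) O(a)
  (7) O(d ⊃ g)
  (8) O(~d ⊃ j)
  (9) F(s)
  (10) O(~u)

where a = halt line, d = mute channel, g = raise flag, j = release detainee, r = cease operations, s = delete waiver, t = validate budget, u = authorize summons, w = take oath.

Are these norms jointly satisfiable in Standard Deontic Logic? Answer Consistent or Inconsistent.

Consistent

Premise 3 is O(u ⊃ ~a), but O(u) is not derivable from the premises, so it does not yield O(~a).
So O(~a) is not derivable, and the apparent clash with O(a) does not arise.
A world satisfying every obligation exists (e.g. a=true, d=true, g=true, j=false, r=true, s=false, t=false, u=false, w=true); no atom is both obligatory and forbidden, so the set is consistent.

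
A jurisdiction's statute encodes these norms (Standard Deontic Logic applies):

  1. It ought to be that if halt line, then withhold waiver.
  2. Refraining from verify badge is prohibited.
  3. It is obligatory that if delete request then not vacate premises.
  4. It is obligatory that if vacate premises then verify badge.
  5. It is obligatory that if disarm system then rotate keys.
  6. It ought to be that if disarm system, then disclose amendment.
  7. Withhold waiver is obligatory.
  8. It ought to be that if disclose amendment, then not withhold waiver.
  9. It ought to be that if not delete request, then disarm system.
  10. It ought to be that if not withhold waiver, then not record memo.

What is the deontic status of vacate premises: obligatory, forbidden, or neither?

Forbidden

Premise 7 gives O(withhold_waiver).
The contrapositive of premise 8 (O(disclose_amendment → ¬withhold_waiver)) is O(withhold_waiver → ¬disclose_amendment), and O(withhold_waiver) is already established, so O(¬disclose_amendment).
Premise 6, O(disarm_system → disclose_amendment), contraposes to O(¬disclose_amendment → ¬disarm_system); with O(¬disclose_amendment) we get O(¬disarm_system).
Premise 9, O(¬delete_request → disarm_system), contraposes to O(¬disarm_system → delete_request); with O(¬disarm_system) we get O(delete_request).
With premise 3, O(delete_request → ¬vacate_premises), the K-axiom yields O(¬vacate_premises).
Premises 1, 2, 4, 5, 10 do not contribute to this derivation.
Thus O(¬vacate_premises), which is F(vacate_premises): vacate_premises is forbidden.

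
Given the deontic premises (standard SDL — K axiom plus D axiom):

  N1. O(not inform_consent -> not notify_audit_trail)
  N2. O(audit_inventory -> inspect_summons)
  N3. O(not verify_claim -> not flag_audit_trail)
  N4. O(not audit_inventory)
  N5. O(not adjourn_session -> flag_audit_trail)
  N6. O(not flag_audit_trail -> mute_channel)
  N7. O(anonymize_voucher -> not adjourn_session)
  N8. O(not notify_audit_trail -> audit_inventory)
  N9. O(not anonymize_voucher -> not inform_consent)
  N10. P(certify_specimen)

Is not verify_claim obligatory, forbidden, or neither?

Forbidden

From premise 4 we have O(not audit_inventory).
Premise 8 is O(not notify_audit_trail -> audit_inventory); contrapositively O(not audit_inventory -> notify_audit_trail). Since O(not audit_inventory) holds, K gives O(notify_audit_trail).
Premise 1 is O(not inform_consent -> not notify_audit_trail); contrapositively O(notify_audit_trail -> inform_consent). Since O(notify_audit_trail) holds, K gives O(inform_consent).
Premise 9, O(not anonymize_voucher -> not inform_consent), contraposes to O(inform_consent -> anonymize_voucher); with O(inform_consent) we get O(anonymize_voucher).
Premise 7 is O(anonymize_voucher -> not adjourn_session); since O(anonymize_voucher), deontic closure gives O(not adjourn_session).
From O(not adjourn_session) and premise 5, O(not adjourn_session -> flag_audit_trail), we obtain O(flag_audit_trail).
Premise 3 is O(not verify_claim -> not flag_audit_trail); contrapositively O(flag_audit_trail -> verify_claim). Since O(flag_audit_trail) holds, K gives O(verify_claim).
Premises 2, 6, 10 do not contribute to this derivation.
Thus O(verify_claim), which is F(not verify_claim): not verify_claim is forbidden.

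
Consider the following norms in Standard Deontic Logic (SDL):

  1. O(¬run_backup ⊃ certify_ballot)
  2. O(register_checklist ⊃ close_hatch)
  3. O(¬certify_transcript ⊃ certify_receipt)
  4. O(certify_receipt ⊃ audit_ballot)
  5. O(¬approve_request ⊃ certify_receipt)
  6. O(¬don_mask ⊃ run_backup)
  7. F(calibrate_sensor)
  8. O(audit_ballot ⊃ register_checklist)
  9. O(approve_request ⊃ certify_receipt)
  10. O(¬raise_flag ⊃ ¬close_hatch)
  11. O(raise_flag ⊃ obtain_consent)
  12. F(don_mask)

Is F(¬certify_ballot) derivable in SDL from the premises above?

Premise 1 is O(¬run_backup ⊃ certify_ballot), but O(¬run_backup) is not derivable from the premises, so it does not yield O(certify_ballot).
No other premise forces O(certify_ballot). An ideal world satisfying every premise can still have ¬certify_ballot true, so F(¬certify_ballot) is not derivable.

No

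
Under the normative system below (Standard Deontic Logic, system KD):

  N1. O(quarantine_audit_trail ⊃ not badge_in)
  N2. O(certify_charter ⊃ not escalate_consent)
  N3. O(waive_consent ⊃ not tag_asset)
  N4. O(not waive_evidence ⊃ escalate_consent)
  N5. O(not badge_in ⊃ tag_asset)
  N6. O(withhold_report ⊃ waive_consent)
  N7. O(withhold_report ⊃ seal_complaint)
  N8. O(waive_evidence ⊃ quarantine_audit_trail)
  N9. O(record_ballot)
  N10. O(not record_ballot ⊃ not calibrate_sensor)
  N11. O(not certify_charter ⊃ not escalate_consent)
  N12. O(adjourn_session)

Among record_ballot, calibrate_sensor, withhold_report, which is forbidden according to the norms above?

withhold_report

Premises 11 and 2 are O(not certify_charter ⊃ not escalate_consent) and O(certify_charter ⊃ not escalate_consent); every ideal world satisfies not certify_charter or certify_charter, so in either case not escalate_consent holds — hence O(not escalate_consent).
The contrapositive of premise 4 (O(not waive_evidence ⊃ escalate_consent)) is O(not escalate_consent ⊃ waive_evidence), and O(not escalate_consent) is already established, so O(waive_evidence).
From O(waive_evidence) and premise 8, O(waive_evidence ⊃ quarantine_audit_trail), we obtain O(quarantine_audit_trail).
Premise 1 is O(quarantine_audit_trail ⊃ not badge_in); since O(quarantine_audit_trail), deontic closure gives O(not badge_in).
Premise 5 is O(not badge_in ⊃ tag_asset); since O(not badge_in), deontic closure gives O(tag_asset).
Premise 3 is O(waive_consent ⊃ not tag_asset); contrapositively O(tag_asset ⊃ not waive_consent). Since O(tag_asset) holds, K gives O(not waive_consent).
Premise 6, O(withhold_report ⊃ waive_consent), contraposes to O(not waive_consent ⊃ not withhold_report); with O(not waive_consent) we get O(not withhold_report).
So O(not withhold_report) holds, i.e. withhold_report is forbidden. None of the other listed options is forbidden under the premises.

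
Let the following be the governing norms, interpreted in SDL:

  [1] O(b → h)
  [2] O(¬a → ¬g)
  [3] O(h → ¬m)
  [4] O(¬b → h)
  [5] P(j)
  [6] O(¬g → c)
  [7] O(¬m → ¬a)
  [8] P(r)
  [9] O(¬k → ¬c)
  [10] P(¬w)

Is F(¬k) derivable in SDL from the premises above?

Yes

Premises 4 and 1 are O(¬b → h) and O(b → h); every ideal world satisfies ¬b or b, so in either case h holds — hence O(h).
With premise 3, O(h → ¬m), the K-axiom yields O(¬m).
With premise 7, O(¬m → ¬a), the K-axiom yields O(¬a).
Premise 2 is O(¬a → ¬g); since O(¬a), deontic closure gives O(¬g).
Applying K to premise 6 (O(¬g → c)) and O(¬g) yields O(c).
Premise 9, O(¬k → ¬c), contraposes to O(c → k); with O(c) we get O(k).
Premises 5, 8, 10 do not contribute to this derivation.
So O(k) holds, i.e. F(¬k). The claim follows.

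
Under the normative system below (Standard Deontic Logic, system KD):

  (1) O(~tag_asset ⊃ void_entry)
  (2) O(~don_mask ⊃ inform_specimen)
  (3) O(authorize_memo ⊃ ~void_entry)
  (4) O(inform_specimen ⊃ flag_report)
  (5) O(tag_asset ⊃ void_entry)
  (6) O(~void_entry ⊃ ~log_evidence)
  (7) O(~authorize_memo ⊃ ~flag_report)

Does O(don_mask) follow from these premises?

By case analysis on tag_asset: premise 5 gives O(tag_asset ⊃ void_entry) and premise 1 gives O(~tag_asset ⊃ void_entry), so O(void_entry) either way.
Premise 3, O(authorize_memo ⊃ ~void_entry), contraposes to O(void_entry ⊃ ~authorize_memo); with O(void_entry) we get O(~authorize_memo).
With premise 7, O(~authorize_memo ⊃ ~flag_report), the K-axiom yields O(~flag_report).
Premise 4 is O(inform_specimen ⊃ flag_report); contrapositively O(~flag_report ⊃ ~inform_specimen). Since O(~flag_report) holds, K gives O(~inform_specimen).
Premise 2 is O(~don_mask ⊃ inform_specimen); contrapositively O(~inform_specimen ⊃ don_mask). Since O(~inform_specimen) holds, K gives O(don_mask).
Premise 6 does not contribute to this derivation.
So O(don_mask) follows.

Yes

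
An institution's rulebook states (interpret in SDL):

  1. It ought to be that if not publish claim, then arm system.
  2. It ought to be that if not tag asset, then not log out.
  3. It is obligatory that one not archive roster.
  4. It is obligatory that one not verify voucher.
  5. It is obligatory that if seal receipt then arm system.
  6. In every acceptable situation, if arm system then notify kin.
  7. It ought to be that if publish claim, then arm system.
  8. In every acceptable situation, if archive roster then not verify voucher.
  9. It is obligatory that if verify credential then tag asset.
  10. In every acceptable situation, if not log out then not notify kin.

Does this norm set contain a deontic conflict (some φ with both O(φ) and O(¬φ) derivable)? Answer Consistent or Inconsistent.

Premise 8 is O(archive_roster → ¬verify_voucher); even if O(¬verify_voucher) held, inferring O(archive_roster) would be affirming the consequent — invalid.
So O(archive_roster) is not derivable, and the apparent clash with O(¬archive_roster) does not arise.
A world satisfying every obligation exists (e.g. archive_roster=false, arm_system=true, log_out=true, notify_kin=true, publish_claim=false, seal_receipt=false, tag_asset=true, verify_credential=false, verify_voucher=false); no atom is both obligatory and forbidden, so the set is consistent.

Consistent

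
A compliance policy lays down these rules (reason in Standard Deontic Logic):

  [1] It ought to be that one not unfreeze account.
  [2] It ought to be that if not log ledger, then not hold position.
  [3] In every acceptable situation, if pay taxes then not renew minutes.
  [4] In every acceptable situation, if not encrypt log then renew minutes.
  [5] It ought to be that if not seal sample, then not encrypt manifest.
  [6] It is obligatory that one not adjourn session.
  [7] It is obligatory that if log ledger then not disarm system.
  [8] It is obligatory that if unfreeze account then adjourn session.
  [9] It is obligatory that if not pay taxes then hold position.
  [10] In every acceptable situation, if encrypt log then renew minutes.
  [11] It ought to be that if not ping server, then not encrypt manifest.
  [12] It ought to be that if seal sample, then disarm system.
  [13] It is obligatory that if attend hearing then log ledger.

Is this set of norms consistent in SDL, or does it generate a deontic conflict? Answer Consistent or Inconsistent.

Consistent

Premise 8 is O(unfreeze_account → adjourn_session), but O(unfreeze_account) is not derivable from the premises, so it does not yield O(adjourn_session).
So O(adjourn_session) is not derivable, and the apparent clash with O(¬adjourn_session) does not arise.
A world satisfying every obligation exists (e.g. adjourn_session=false, attend_hearing=false, disarm_system=false, encrypt_log=false, encrypt_manifest=false, hold_position=true, log_ledger=true, pay_taxes=false, ping_server=false, renew_minutes=true, seal_sample=false, unfreeze_account=false); no atom is both obligatory and forbidden, so the set is consistent.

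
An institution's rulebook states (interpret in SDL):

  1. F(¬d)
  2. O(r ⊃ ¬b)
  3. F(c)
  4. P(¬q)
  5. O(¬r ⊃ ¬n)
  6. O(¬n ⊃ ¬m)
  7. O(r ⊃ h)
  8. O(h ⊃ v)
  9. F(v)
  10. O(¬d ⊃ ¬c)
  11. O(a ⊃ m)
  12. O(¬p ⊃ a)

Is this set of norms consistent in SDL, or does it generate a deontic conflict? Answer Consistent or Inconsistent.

Premise 10 is O(¬d ⊃ ¬c); even if O(¬c) held, inferring O(¬d) would be affirming the consequent — invalid.
So O(¬d) is not derivable, and the apparent clash with O(d) does not arise.
A world satisfying every obligation exists (e.g. a=false, b=false, c=false, d=true, h=false, m=false, n=false, p=true, q=false, r=false, v=false); no atom is both obligatory and forbidden, so the set is consistent.

Consistent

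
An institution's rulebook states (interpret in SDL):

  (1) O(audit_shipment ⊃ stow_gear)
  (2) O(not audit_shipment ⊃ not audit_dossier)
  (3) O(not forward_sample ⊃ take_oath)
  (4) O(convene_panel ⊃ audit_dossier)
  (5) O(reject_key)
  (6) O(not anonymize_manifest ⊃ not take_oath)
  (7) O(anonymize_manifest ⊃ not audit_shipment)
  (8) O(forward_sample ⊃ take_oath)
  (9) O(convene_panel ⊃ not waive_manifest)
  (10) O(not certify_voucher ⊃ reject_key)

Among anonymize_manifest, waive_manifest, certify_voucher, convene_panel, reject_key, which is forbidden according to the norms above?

convene_panel

Premises 8 and 3 cover both cases: O(forward_sample ⊃ take_oath) and O(not forward_sample ⊃ take_oath). Since forward_sample ∨ not forward_sample is a tautology, O(take_oath) follows.
The contrapositive of premise 6 (O(not anonymize_manifest ⊃ not take_oath)) is O(take_oath ⊃ anonymize_manifest), and O(take_oath) is already established, so O(anonymize_manifest).
Premise 7 is O(anonymize_manifest ⊃ not audit_shipment); since O(anonymize_manifest), deontic closure gives O(not audit_shipment).
From O(not audit_shipment) and premise 2, O(not audit_shipment ⊃ not audit_dossier), we obtain O(not audit_dossier).
The contrapositive of premise 4 (O(convene_panel ⊃ audit_dossier)) is O(not audit_dossier ⊃ not convene_panel), and O(not audit_dossier) is already established, so O(not convene_panel).
So O(not convene_panel) holds, i.e. convene_panel is forbidden. None of the other listed options is forbidden under the premises.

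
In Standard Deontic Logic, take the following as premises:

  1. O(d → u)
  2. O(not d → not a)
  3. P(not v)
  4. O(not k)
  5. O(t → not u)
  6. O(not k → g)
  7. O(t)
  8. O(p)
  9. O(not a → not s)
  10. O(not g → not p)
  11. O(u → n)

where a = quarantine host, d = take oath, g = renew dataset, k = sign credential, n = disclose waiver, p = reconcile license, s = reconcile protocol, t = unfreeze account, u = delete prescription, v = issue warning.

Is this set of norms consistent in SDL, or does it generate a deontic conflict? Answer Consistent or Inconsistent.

Consistent

Premise 10 is O(not g → not p), but O(not g) is not derivable from the premises, so it does not yield O(not p).
So O(not p) is not derivable, and the apparent clash with O(p) does not arise.
A world satisfying every obligation exists (e.g. a=false, d=false, g=true, k=false, n=false, p=true, s=false, t=true, u=false, v=false); no atom is both obligatory and forbidden, so the set is consistent.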